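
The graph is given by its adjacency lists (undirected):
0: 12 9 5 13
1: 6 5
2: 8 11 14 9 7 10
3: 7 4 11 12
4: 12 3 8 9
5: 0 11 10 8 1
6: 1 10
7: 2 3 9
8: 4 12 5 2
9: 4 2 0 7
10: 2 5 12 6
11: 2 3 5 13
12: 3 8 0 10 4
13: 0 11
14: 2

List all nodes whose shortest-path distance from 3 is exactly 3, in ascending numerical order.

Level 0: 3
Level 1: 4, 7, 11, 12
Level 2: 0, 2, 5, 8, 9, 10, 13
Level 3: 1, 6, 14

1, 6, 14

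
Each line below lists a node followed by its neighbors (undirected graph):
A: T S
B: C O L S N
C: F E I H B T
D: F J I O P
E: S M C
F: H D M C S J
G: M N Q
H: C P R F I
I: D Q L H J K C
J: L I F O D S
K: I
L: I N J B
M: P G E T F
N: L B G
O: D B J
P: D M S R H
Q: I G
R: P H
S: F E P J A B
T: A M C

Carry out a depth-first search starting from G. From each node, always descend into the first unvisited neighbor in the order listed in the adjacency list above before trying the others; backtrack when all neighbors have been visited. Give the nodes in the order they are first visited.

Visit G
G → M
M → P
P → D
D → F
F → H
H → C
C → E
E → S
S → J
J → L
L → I
I → Q
I → K
L → N
N → B
B → O
S → A
A → T
H → R

G -> M -> P -> D -> F -> H -> C -> E -> S -> J -> L -> I -> Q -> K -> N -> B -> O -> A -> T -> R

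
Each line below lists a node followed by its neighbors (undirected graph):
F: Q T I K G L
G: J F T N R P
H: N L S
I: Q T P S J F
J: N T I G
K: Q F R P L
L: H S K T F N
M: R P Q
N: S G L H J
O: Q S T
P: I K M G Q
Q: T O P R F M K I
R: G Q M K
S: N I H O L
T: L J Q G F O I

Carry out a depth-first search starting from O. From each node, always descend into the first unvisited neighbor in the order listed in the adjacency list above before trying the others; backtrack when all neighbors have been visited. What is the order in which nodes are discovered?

Visit O
O → Q
Q → T
T → L
L → H
H → N
N → S
S → I
I → P
P → K
K → F
F → G
G → J
G → R
R → M

O -> Q -> T -> L -> H -> N -> S -> I -> P -> K -> F -> G -> J -> R -> M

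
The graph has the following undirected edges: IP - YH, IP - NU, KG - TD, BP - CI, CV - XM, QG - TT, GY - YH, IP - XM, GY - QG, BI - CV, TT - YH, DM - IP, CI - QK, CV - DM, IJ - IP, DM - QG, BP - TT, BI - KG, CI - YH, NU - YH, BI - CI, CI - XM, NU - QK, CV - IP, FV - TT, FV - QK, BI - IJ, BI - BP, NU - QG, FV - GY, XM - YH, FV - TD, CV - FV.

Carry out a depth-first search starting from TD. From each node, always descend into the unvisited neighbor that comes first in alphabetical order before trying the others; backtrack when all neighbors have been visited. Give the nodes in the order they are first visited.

TD FV CV BI BP CI QK NU IP DM QG GY YH TT XM IJ KG

Visit TD
TD → FV
FV → CV
CV → BI
BI → BP
BP → CI
CI → QK
QK → NU
NU → IP
IP → DM
DM → QG
QG → GY
GY → YH
YH → TT
YH → XM
IP → IJ
BI → KG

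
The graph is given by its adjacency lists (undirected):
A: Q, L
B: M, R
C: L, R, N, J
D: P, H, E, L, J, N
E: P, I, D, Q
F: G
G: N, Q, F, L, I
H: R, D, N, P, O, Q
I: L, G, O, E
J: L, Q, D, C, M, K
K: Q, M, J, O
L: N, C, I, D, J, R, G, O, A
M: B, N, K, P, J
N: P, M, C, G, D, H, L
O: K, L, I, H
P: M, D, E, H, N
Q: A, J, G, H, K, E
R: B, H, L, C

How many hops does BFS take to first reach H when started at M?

Level 0: M
Level 1: B, J, K, N, P
Level 2: C, D, E, G, H, L, O, Q, R
Level 3: A, F, I
H first appears at level 2.

2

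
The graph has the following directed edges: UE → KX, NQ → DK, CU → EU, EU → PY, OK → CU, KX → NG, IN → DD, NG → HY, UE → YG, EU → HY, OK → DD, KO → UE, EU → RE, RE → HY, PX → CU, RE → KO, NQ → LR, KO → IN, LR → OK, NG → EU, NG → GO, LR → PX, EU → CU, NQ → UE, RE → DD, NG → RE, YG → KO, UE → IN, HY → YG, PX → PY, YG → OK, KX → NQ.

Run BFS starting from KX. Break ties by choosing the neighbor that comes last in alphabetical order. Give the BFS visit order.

Visit KX; enqueue NQ, NG → queue [NQ, NG]
Visit NQ; enqueue UE, LR, DK → queue [NG, UE, LR, DK]
Visit NG; enqueue RE, HY, GO, EU → queue [UE, LR, DK, RE, HY, GO, EU]
Visit UE; enqueue YG, IN → queue [LR, DK, RE, HY, GO, EU, YG, IN]
Visit LR; enqueue PX, OK → queue [DK, RE, HY, GO, EU, YG, IN, PX, OK]
Visit DK → queue [RE, HY, GO, EU, YG, IN, PX, OK]
Visit RE; enqueue KO, DD → queue [HY, GO, EU, YG, IN, PX, OK, KO, DD]
Visit HY → queue [GO, EU, YG, IN, PX, OK, KO, DD]
Visit GO → queue [EU, YG, IN, PX, OK, KO, DD]
Visit EU; enqueue PY, CU → queue [YG, IN, PX, OK, KO, DD, PY, CU]
Visit YG → queue [IN, PX, OK, KO, DD, PY, CU]
Visit IN → queue [PX, OK, KO, DD, PY, CU]
Visit PX → queue [OK, KO, DD, PY, CU]
Visit OK → queue [KO, DD, PY, CU]
Visit KO → queue [DD, PY, CU]
Visit DD → queue [PY, CU]
Visit PY → queue [CU]
Visit CU → queue []

KX, NQ, NG, UE, LR, DK, RE, HY, GO, EU, YG, IN, PX, OK, KO, DD, PY, CU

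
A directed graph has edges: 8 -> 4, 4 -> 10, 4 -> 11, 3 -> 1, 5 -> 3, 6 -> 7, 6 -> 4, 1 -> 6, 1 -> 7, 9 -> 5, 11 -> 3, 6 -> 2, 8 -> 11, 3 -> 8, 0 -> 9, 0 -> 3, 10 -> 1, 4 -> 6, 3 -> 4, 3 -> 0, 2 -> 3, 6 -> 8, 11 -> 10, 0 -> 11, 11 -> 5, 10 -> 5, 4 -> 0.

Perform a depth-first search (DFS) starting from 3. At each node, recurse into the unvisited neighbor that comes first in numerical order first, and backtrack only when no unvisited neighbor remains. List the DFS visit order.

3, 0, 9, 5, 11, 10, 1, 6, 2, 4, 7, 8

Visit 3
3 → 0
0 → 9
9 → 5
0 → 11
11 → 10
10 → 1
1 → 6
6 → 2
6 → 4
6 → 7
6 → 8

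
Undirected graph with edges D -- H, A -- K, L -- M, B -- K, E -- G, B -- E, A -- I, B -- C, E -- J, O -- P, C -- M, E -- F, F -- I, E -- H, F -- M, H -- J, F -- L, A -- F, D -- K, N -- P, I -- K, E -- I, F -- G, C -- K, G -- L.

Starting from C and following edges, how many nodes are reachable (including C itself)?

13

BFS from C visits: C, B, K, M, E, A, D, I, F, L, G, H, J
Reachable nodes: 13 of 16 total.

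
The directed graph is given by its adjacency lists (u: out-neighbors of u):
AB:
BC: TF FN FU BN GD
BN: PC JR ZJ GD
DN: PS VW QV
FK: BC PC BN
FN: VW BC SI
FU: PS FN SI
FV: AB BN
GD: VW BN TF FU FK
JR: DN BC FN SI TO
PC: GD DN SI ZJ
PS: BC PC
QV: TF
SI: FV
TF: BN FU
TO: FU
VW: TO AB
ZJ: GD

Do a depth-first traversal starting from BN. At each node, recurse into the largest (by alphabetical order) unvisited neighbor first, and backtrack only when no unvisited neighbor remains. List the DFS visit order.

BN, ZJ, GD, VW, TO, FU, SI, FV, AB, PS, PC, DN, QV, TF, BC, FN, FK, JR

Visit BN
BN → ZJ
ZJ → GD
GD → VW
VW → TO
TO → FU
FU → SI
SI → FV
FV → AB
FU → PS
PS → PC
PC → DN
DN → QV
QV → TF
PS → BC
BC → FN
GD → FK
BN → JR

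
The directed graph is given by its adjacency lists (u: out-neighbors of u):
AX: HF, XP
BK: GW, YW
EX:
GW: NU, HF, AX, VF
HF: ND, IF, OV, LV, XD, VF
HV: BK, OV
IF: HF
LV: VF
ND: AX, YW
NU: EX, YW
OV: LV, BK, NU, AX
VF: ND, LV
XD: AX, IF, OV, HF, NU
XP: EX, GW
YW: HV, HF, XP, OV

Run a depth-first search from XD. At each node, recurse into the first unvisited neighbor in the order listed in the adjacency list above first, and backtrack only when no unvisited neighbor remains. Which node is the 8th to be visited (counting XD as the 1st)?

GW

Visit XD
XD → AX
AX → HF
HF → ND
ND → YW
YW → HV
HV → BK
BK → GW
GW → NU
NU → EX
GW → VF
VF → LV
HV → OV
YW → XP
HF → IF

Visit order: XD, AX, HF, ND, YW, HV, BK, GW, NU, EX, VF, LV, OV, XP, IF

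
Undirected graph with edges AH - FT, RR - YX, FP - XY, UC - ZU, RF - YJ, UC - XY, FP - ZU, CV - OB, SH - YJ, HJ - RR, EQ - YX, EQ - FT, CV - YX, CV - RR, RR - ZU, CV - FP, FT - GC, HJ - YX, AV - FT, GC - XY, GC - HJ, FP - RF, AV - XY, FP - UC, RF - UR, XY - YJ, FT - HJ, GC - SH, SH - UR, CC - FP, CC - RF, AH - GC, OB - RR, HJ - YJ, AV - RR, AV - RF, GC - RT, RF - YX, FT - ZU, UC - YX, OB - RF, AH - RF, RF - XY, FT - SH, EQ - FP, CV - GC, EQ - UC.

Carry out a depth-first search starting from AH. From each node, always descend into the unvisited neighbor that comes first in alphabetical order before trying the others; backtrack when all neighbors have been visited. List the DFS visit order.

AH FT AV RF CC FP CV GC HJ RR OB YX EQ UC XY YJ SH UR ZU RT

Visit AH
AH → FT
FT → AV
AV → RF
RF → CC
CC → FP
FP → CV
CV → GC
GC → HJ
HJ → RR
RR → OB
RR → YX
YX → EQ
EQ → UC
UC → XY
XY → YJ
YJ → SH
SH → UR
UC → ZU
GC → RT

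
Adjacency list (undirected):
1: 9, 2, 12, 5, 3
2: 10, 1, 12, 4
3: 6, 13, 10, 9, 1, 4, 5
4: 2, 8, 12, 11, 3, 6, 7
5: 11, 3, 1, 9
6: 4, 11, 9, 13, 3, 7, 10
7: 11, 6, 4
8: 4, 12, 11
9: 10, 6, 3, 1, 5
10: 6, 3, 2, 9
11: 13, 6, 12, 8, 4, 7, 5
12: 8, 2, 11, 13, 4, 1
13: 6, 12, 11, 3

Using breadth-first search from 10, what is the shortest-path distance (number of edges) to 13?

2

Level 0: 10
Level 1: 2, 3, 6, 9
Level 2: 1, 4, 5, 7, 11, 12, 13
Level 3: 8
13 first appears at level 2.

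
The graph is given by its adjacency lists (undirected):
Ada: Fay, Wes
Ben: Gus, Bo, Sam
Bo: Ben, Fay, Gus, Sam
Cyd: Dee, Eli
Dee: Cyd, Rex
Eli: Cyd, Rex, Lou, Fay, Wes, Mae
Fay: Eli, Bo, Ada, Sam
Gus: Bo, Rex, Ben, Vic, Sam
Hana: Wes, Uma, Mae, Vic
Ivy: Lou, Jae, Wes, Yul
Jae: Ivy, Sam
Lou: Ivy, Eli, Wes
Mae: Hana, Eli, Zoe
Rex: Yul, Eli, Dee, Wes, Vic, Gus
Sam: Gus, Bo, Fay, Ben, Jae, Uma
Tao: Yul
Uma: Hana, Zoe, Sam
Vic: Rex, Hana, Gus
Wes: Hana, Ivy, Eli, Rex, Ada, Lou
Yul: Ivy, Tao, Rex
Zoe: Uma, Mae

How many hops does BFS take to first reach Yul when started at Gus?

2

Level 0: Gus
Level 1: Ben, Bo, Rex, Sam, Vic
Level 2: Dee, Eli, Fay, Hana, Jae, Uma, Wes, Yul
Level 3: Ada, Cyd, Ivy, Lou, Mae, Tao, Zoe
Yul first appears at level 2.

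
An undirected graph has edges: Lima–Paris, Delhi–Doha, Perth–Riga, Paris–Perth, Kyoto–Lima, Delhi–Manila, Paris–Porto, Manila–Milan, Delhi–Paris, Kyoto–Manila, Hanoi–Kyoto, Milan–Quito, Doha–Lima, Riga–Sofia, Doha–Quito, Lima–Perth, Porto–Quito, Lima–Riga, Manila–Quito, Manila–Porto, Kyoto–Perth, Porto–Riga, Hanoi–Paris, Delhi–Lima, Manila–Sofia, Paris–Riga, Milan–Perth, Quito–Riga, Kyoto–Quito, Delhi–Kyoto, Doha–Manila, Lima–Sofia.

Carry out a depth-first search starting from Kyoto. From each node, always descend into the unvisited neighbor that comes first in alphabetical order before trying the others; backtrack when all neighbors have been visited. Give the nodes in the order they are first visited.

Kyoto → Delhi → Doha → Lima → Paris → Hanoi → Perth → Milan → Manila → Porto → Quito → Riga → Sofia

Visit Kyoto
Kyoto → Delhi
Delhi → Doha
Doha → Lima
Lima → Paris
Paris → Hanoi
Paris → Perth
Perth → Milan
Milan → Manila
Manila → Porto
Porto → Quito
Quito → Riga
Riga → Sofia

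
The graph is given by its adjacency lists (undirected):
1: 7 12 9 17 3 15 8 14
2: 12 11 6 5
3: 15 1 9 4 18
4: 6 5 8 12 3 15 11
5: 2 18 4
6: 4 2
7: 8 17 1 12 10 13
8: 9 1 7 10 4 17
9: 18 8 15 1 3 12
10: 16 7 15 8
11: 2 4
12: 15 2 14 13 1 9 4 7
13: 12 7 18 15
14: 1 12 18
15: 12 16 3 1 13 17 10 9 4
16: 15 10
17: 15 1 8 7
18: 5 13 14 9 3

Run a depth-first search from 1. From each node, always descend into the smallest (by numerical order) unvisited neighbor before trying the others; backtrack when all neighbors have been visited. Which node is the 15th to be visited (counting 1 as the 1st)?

13

Visit 1
1 → 3
3 → 4
4 → 5
5 → 2
2 → 6
2 → 11
2 → 12
12 → 7
7 → 8
8 → 9
9 → 15
15 → 10
10 → 16
15 → 13
13 → 18
18 → 14
15 → 17

Visit order: 1, 3, 4, 5, 2, 6, 11, 12, 7, 8, 9, 15, 10, 16, 13, 18, 14, 17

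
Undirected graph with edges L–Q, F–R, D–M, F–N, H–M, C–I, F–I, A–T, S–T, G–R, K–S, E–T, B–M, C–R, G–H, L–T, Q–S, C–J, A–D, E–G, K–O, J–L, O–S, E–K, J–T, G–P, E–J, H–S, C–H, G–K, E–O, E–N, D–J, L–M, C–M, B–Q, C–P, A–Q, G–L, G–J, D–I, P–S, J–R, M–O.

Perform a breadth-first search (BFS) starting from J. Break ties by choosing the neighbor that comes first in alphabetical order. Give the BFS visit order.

Visit J; enqueue C, D, E, G, L, R, T → queue [C, D, E, G, L, R, T]
Visit C; enqueue H, I, M, P → queue [D, E, G, L, R, T, H, I, M, P]
Visit D; enqueue A → queue [E, G, L, R, T, H, I, M, P, A]
Visit E; enqueue K, N, O → queue [G, L, R, T, H, I, M, P, A, K, N, O]
Visit G → queue [L, R, T, H, I, M, P, A, K, N, O]
Visit L; enqueue Q → queue [R, T, H, I, M, P, A, K, N, O, Q]
Visit R; enqueue F → queue [T, H, I, M, P, A, K, N, O, Q, F]
Visit T; enqueue S → queue [H, I, M, P, A, K, N, O, Q, F, S]
Visit H → queue [I, M, P, A, K, N, O, Q, F, S]
Visit I → queue [M, P, A, K, N, O, Q, F, S]
Visit M; enqueue B → queue [P, A, K, N, O, Q, F, S, B]
Visit P → queue [A, K, N, O, Q, F, S, B]
Visit A → queue [K, N, O, Q, F, S, B]
Visit K → queue [N, O, Q, F, S, B]
Visit N → queue [O, Q, F, S, B]
Visit O → queue [Q, F, S, B]
Visit Q → queue [F, S, B]
Visit F → queue [S, B]
Visit S → queue [B]
Visit B → queue []

J C D E G L R T H I M P A K N O Q F S B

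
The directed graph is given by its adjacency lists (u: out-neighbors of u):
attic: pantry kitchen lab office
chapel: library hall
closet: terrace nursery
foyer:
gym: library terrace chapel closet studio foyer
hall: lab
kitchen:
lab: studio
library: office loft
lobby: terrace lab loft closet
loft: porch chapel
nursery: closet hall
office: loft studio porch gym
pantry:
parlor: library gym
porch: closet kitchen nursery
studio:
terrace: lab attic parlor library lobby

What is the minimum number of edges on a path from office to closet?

Level 0: office
Level 1: gym, loft, porch, studio
Level 2: chapel, closet, foyer, kitchen, library, nursery, terrace
Level 3: attic, hall, lab, lobby, parlor
Level 4: pantry
closet first appears at level 2.

2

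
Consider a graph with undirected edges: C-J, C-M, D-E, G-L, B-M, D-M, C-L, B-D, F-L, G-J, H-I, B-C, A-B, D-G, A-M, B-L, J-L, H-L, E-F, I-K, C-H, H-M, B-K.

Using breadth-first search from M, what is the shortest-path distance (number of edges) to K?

2

Level 0: M
Level 1: A, B, C, D, H
Level 2: E, G, I, J, K, L
Level 3: F
K first appears at level 2.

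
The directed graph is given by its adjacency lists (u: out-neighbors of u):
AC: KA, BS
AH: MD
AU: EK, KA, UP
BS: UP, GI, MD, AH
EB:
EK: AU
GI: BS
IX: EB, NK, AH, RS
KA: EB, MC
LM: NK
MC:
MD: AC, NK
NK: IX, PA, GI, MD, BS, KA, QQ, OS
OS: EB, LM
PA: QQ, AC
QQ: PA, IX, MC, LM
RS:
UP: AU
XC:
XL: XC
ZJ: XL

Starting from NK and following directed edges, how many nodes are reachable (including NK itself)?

BFS from NK visits: NK, IX, PA, GI, MD, BS, KA, QQ, OS, EB, AH, RS, AC, UP, MC, LM, AU, EK
Reachable nodes: 18 of 21 total.

18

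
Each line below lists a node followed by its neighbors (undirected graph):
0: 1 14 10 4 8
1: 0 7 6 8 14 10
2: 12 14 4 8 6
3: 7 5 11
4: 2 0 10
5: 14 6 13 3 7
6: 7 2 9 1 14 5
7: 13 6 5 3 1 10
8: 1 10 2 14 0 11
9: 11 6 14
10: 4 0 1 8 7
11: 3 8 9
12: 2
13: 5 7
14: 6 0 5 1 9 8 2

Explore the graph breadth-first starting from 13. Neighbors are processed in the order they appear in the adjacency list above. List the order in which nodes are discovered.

13 -> 5 -> 7 -> 14 -> 6 -> 3 -> 1 -> 10 -> 0 -> 9 -> 8 -> 2 -> 11 -> 4 -> 12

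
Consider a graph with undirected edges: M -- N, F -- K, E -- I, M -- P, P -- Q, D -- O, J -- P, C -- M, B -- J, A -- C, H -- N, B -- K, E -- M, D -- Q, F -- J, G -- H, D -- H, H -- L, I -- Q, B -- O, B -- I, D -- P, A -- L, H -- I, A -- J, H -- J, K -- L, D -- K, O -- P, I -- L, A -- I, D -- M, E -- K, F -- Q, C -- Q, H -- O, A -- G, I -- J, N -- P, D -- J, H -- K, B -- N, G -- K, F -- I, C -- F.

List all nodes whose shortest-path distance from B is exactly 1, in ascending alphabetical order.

I, J, K, N, O

Level 0: B
Level 1: I, J, K, N, O
Level 2: A, D, E, F, G, H, L, M, P, Q
Level 3: C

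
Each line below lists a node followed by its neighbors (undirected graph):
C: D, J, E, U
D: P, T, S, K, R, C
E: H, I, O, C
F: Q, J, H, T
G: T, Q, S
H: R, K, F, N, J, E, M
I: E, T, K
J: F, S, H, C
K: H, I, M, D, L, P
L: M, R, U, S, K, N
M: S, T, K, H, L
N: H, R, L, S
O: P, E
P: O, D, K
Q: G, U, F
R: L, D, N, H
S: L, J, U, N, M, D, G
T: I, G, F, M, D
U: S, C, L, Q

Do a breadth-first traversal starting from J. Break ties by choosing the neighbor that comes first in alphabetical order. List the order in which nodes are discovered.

Visit J; enqueue C, F, H, S → queue [C, F, H, S]
Visit C; enqueue D, E, U → queue [F, H, S, D, E, U]
Visit F; enqueue Q, T → queue [H, S, D, E, U, Q, T]
Visit H; enqueue K, M, N, R → queue [S, D, E, U, Q, T, K, M, N, R]
Visit S; enqueue G, L → queue [D, E, U, Q, T, K, M, N, R, G, L]
Visit D; enqueue P → queue [E, U, Q, T, K, M, N, R, G, L, P]
Visit E; enqueue I, O → queue [U, Q, T, K, M, N, R, G, L, P, I, O]
Visit U → queue [Q, T, K, M, N, R, G, L, P, I, O]
Visit Q → queue [T, K, M, N, R, G, L, P, I, O]
Visit T → queue [K, M, N, R, G, L, P, I, O]
Visit K → queue [M, N, R, G, L, P, I, O]
Visit M → queue [N, R, G, L, P, I, O]
Visit N → queue [R, G, L, P, I, O]
Visit R → queue [G, L, P, I, O]
Visit G → queue [L, P, I, O]
Visit L → queue [P, I, O]
Visit P → queue [I, O]
Visit I → queue [O]
Visit O → queue []

J, C, F, H, S, D, E, U, Q, T, K, M, N, R, G, L, P, I, O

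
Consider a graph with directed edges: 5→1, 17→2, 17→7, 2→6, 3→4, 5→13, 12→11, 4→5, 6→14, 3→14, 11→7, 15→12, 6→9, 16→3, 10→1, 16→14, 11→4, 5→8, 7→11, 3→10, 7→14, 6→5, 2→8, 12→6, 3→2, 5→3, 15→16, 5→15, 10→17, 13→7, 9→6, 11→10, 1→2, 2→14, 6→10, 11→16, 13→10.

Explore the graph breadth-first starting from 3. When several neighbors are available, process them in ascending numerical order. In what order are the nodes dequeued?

3 2 4 10 14 6 8 5 1 17 9 13 15 7 12 16 11

Visit 3; enqueue 2, 4, 10, 14 → queue [2, 4, 10, 14]
Visit 2; enqueue 6, 8 → queue [4, 10, 14, 6, 8]
Visit 4; enqueue 5 → queue [10, 14, 6, 8, 5]
Visit 10; enqueue 1, 17 → queue [14, 6, 8, 5, 1, 17]
Visit 14 → queue [6, 8, 5, 1, 17]
Visit 6; enqueue 9 → queue [8, 5, 1, 17, 9]
Visit 8 → queue [5, 1, 17, 9]
Visit 5; enqueue 13, 15 → queue [1, 17, 9, 13, 15]
Visit 1 → queue [17, 9, 13, 15]
Visit 17; enqueue 7 → queue [9, 13, 15, 7]
Visit 9 → queue [13, 15, 7]
Visit 13 → queue [15, 7]
Visit 15; enqueue 12, 16 → queue [7, 12, 16]
Visit 7; enqueue 11 → queue [12, 16, 11]
Visit 12 → queue [16, 11]
Visit 16 → queue [11]
Visit 11 → queue []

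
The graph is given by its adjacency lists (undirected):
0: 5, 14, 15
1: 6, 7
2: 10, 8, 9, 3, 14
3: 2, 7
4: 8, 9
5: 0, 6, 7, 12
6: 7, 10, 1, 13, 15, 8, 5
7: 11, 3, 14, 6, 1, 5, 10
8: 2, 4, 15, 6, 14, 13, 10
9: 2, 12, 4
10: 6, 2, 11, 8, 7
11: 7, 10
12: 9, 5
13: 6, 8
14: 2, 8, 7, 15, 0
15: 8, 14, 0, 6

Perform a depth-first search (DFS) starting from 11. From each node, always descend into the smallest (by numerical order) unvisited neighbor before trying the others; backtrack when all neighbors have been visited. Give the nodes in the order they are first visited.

Visit 11
11 → 7
7 → 1
1 → 6
6 → 5
5 → 0
0 → 14
14 → 2
2 → 3
2 → 8
8 → 4
4 → 9
9 → 12
8 → 10
8 → 13
8 → 15

11, 7, 1, 6, 5, 0, 14, 2, 3, 8, 4, 9, 12, 10, 13, 15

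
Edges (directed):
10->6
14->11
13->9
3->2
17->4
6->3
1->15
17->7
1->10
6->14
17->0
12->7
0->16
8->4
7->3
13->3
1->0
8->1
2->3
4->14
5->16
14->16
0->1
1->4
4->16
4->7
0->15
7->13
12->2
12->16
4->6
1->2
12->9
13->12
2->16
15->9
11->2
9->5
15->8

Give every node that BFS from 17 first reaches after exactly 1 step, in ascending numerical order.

0, 4, 7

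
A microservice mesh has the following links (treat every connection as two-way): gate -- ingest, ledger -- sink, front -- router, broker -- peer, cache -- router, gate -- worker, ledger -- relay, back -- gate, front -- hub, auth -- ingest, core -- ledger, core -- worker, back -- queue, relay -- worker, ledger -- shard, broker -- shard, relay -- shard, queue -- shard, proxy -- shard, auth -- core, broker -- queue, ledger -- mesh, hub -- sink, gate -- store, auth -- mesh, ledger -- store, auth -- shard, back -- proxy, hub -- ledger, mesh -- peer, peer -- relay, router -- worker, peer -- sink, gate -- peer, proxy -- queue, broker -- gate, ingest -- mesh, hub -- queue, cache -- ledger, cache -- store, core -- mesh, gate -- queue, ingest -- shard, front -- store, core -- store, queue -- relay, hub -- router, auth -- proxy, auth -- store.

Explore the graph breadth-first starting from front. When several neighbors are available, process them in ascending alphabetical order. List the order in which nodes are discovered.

front, hub, router, store, ledger, queue, sink, cache, worker, auth, core, gate, mesh, relay, shard, back, broker, proxy, peer, ingest

Visit front; enqueue hub, router, store → queue [hub, router, store]
Visit hub; enqueue ledger, queue, sink → queue [router, store, ledger, queue, sink]
Visit router; enqueue cache, worker → queue [store, ledger, queue, sink, cache, worker]
Visit store; enqueue auth, core, gate → queue [ledger, queue, sink, cache, worker, auth, core, gate]
Visit ledger; enqueue mesh, relay, shard → queue [queue, sink, cache, worker, auth, core, gate, mesh, relay, shard]
Visit queue; enqueue back, broker, proxy → queue [sink, cache, worker, auth, core, gate, mesh, relay, shard, back, broker, proxy]
Visit sink; enqueue peer → queue [cache, worker, auth, core, gate, mesh, relay, shard, back, broker, proxy, peer]
Visit cache → queue [worker, auth, core, gate, mesh, relay, shard, back, broker, proxy, peer]
Visit worker → queue [auth, core, gate, mesh, relay, shard, back, broker, proxy, peer]
Visit auth; enqueue ingest → queue [core, gate, mesh, relay, shard, back, broker, proxy, peer, ingest]
Visit core → queue [gate, mesh, relay, shard, back, broker, proxy, peer, ingest]
Visit gate → queue [mesh, relay, shard, back, broker, proxy, peer, ingest]
Visit mesh → queue [relay, shard, back, broker, proxy, peer, ingest]
Visit relay → queue [shard, back, broker, proxy, peer, ingest]
Visit shard → queue [back, broker, proxy, peer, ingest]
Visit back → queue [broker, proxy, peer, ingest]
Visit broker → queue [proxy, peer, ingest]
Visit proxy → queue [peer, ingest]
Visit peer → queue [ingest]
Visit ingest → queue []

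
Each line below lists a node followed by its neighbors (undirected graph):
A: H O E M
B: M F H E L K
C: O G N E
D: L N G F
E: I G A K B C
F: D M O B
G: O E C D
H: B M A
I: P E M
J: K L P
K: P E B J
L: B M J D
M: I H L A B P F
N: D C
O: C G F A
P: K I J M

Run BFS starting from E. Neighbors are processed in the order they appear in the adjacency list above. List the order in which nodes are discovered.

E, I, G, A, K, B, C, P, M, O, D, H, J, F, L, N

Visit E; enqueue I, G, A, K, B, C → queue [I, G, A, K, B, C]
Visit I; enqueue P, M → queue [G, A, K, B, C, P, M]
Visit G; enqueue O, D → queue [A, K, B, C, P, M, O, D]
Visit A; enqueue H → queue [K, B, C, P, M, O, D, H]
Visit K; enqueue J → queue [B, C, P, M, O, D, H, J]
Visit B; enqueue F, L → queue [C, P, M, O, D, H, J, F, L]
Visit C; enqueue N → queue [P, M, O, D, H, J, F, L, N]
Visit P → queue [M, O, D, H, J, F, L, N]
Visit M → queue [O, D, H, J, F, L, N]
Visit O → queue [D, H, J, F, L, N]
Visit D → queue [H, J, F, L, N]
Visit H → queue [J, F, L, N]
Visit J → queue [F, L, N]
Visit F → queue [L, N]
Visit L → queue [N]
Visit N → queue []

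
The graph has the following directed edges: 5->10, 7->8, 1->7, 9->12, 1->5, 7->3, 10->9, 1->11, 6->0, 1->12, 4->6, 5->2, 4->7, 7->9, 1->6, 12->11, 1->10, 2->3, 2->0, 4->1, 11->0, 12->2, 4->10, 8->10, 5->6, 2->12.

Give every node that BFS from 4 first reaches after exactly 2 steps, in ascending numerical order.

Level 0: 4
Level 1: 1, 6, 7, 10
Level 2: 0, 3, 5, 8, 9, 11, 12
Level 3: 2

0, 3, 5, 8, 9, 11, 12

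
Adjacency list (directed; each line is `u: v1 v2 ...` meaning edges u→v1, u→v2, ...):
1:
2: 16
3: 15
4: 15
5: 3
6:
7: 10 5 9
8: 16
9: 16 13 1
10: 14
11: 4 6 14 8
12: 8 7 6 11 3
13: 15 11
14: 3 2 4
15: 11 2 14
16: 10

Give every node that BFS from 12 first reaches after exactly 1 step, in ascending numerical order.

Level 0: 12
Level 1: 3, 6, 7, 8, 11
Level 2: 4, 5, 9, 10, 14, 15, 16
Level 3: 1, 2, 13

3, 6, 7, 8, 11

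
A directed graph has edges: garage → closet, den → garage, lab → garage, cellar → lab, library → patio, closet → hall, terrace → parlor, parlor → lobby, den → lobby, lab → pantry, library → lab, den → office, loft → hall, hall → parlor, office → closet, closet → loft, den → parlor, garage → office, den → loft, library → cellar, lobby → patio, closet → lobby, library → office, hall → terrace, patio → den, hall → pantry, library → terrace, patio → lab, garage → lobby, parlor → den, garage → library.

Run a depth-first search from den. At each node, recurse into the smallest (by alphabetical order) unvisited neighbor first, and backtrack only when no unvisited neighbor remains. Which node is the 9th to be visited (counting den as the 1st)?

Visit den
den → garage
garage → closet
closet → hall
hall → pantry
hall → parlor
parlor → lobby
lobby → patio
patio → lab
hall → terrace
closet → loft
garage → library
library → cellar
library → office

Visit order: den, garage, closet, hall, pantry, parlor, lobby, patio, lab, terrace, loft, library, cellar, office

lab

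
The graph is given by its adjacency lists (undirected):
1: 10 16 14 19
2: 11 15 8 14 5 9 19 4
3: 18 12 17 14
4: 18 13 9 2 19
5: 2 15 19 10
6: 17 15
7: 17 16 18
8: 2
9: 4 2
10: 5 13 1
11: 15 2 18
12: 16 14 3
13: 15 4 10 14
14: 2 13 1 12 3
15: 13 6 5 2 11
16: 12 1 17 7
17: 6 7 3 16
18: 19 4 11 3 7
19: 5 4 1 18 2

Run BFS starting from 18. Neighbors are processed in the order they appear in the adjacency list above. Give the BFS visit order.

Visit 18; enqueue 19, 4, 11, 3, 7 → queue [19, 4, 11, 3, 7]
Visit 19; enqueue 5, 1, 2 → queue [4, 11, 3, 7, 5, 1, 2]
Visit 4; enqueue 13, 9 → queue [11, 3, 7, 5, 1, 2, 13, 9]
Visit 11; enqueue 15 → queue [3, 7, 5, 1, 2, 13, 9, 15]
Visit 3; enqueue 12, 17, 14 → queue [7, 5, 1, 2, 13, 9, 15, 12, 17, 14]
Visit 7; enqueue 16 → queue [5, 1, 2, 13, 9, 15, 12, 17, 14, 16]
Visit 5; enqueue 10 → queue [1, 2, 13, 9, 15, 12, 17, 14, 16, 10]
Visit 1 → queue [2, 13, 9, 15, 12, 17, 14, 16, 10]
Visit 2; enqueue 8 → queue [13, 9, 15, 12, 17, 14, 16, 10, 8]
Visit 13 → queue [9, 15, 12, 17, 14, 16, 10, 8]
Visit 9 → queue [15, 12, 17, 14, 16, 10, 8]
Visit 15; enqueue 6 → queue [12, 17, 14, 16, 10, 8, 6]
Visit 12 → queue [17, 14, 16, 10, 8, 6]
Visit 17 → queue [14, 16, 10, 8, 6]
Visit 14 → queue [16, 10, 8, 6]
Visit 16 → queue [10, 8, 6]
Visit 10 → queue [8, 6]
Visit 8 → queue [6]
Visit 6 → queue []

18 -> 19 -> 4 -> 11 -> 3 -> 7 -> 5 -> 1 -> 2 -> 13 -> 9 -> 15 -> 12 -> 17 -> 14 -> 16 -> 10 -> 8 -> 6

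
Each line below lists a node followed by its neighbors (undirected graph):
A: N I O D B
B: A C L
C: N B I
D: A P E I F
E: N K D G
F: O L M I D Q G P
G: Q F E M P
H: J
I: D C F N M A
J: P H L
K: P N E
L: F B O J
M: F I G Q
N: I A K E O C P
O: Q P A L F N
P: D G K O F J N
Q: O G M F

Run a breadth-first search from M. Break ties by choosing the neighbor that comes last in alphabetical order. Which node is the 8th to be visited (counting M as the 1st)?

Visit M; enqueue Q, I, G, F → queue [Q, I, G, F]
Visit Q; enqueue O → queue [I, G, F, O]
Visit I; enqueue N, D, C, A → queue [G, F, O, N, D, C, A]
Visit G; enqueue P, E → queue [F, O, N, D, C, A, P, E]
Visit F; enqueue L → queue [O, N, D, C, A, P, E, L]
Visit O → queue [N, D, C, A, P, E, L]
Visit N; enqueue K → queue [D, C, A, P, E, L, K]
Visit D → queue [C, A, P, E, L, K]
Visit C; enqueue B → queue [A, P, E, L, K, B]
Visit A → queue [P, E, L, K, B]
Visit P; enqueue J → queue [E, L, K, B, J]
Visit E → queue [L, K, B, J]
Visit L → queue [K, B, J]
Visit K → queue [B, J]
Visit B → queue [J]
Visit J; enqueue H → queue [H]
Visit H → queue []

Visit order: M, Q, I, G, F, O, N, D, C, A, P, E, L, K, B, J, H

D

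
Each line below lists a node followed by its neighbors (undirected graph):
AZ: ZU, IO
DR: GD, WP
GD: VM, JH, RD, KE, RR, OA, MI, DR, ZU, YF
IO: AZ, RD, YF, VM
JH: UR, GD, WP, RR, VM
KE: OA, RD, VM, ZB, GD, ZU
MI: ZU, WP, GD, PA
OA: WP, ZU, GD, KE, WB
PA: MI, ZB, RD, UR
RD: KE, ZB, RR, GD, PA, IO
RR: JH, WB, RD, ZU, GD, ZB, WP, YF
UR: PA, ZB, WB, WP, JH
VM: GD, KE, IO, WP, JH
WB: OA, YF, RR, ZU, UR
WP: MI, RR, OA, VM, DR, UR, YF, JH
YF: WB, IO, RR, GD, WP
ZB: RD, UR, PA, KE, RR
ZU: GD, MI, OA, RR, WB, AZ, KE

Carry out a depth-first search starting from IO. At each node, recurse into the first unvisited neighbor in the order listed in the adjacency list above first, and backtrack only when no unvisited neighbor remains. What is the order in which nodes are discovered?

IO, AZ, ZU, GD, VM, KE, OA, WP, MI, PA, ZB, RD, RR, JH, UR, WB, YF, DR

Visit IO
IO → AZ
AZ → ZU
ZU → GD
GD → VM
VM → KE
KE → OA
OA → WP
WP → MI
MI → PA
PA → ZB
ZB → RD
RD → RR
RR → JH
JH → UR
UR → WB
WB → YF
WP → DR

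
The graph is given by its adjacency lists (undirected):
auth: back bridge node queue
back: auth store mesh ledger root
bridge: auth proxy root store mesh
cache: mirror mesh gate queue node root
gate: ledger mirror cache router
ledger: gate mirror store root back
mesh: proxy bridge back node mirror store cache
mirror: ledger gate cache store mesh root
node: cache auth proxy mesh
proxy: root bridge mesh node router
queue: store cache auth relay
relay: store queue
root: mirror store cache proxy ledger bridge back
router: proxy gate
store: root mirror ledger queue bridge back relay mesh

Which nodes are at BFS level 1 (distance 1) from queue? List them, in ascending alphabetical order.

auth, cache, relay, store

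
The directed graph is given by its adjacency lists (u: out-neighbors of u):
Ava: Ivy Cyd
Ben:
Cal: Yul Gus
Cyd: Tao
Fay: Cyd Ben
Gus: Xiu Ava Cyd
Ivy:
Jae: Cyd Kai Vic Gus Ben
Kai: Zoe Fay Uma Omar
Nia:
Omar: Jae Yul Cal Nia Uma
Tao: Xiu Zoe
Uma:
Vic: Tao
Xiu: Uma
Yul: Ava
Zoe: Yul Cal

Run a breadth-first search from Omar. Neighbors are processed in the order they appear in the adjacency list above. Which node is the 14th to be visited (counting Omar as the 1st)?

Zoe

Visit Omar; enqueue Jae, Yul, Cal, Nia, Uma → queue [Jae, Yul, Cal, Nia, Uma]
Visit Jae; enqueue Cyd, Kai, Vic, Gus, Ben → queue [Yul, Cal, Nia, Uma, Cyd, Kai, Vic, Gus, Ben]
Visit Yul; enqueue Ava → queue [Cal, Nia, Uma, Cyd, Kai, Vic, Gus, Ben, Ava]
Visit Cal → queue [Nia, Uma, Cyd, Kai, Vic, Gus, Ben, Ava]
Visit Nia → queue [Uma, Cyd, Kai, Vic, Gus, Ben, Ava]
Visit Uma → queue [Cyd, Kai, Vic, Gus, Ben, Ava]
Visit Cyd; enqueue Tao → queue [Kai, Vic, Gus, Ben, Ava, Tao]
Visit Kai; enqueue Zoe, Fay → queue [Vic, Gus, Ben, Ava, Tao, Zoe, Fay]
Visit Vic → queue [Gus, Ben, Ava, Tao, Zoe, Fay]
Visit Gus; enqueue Xiu → queue [Ben, Ava, Tao, Zoe, Fay, Xiu]
Visit Ben → queue [Ava, Tao, Zoe, Fay, Xiu]
Visit Ava; enqueue Ivy → queue [Tao, Zoe, Fay, Xiu, Ivy]
Visit Tao → queue [Zoe, Fay, Xiu, Ivy]
Visit Zoe → queue [Fay, Xiu, Ivy]
Visit Fay → queue [Xiu, Ivy]
Visit Xiu → queue [Ivy]
Visit Ivy → queue []

Visit order: Omar, Jae, Yul, Cal, Nia, Uma, Cyd, Kai, Vic, Gus, Ben, Ava, Tao, Zoe, Fay, Xiu, Ivy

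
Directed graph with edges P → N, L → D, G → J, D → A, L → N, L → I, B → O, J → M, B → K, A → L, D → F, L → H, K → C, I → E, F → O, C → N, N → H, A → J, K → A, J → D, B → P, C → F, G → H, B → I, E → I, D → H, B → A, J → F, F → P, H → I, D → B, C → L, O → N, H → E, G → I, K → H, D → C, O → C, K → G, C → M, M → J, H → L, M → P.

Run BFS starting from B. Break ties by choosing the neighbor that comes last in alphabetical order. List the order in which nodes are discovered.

B, P, O, K, I, A, N, C, H, G, E, L, J, M, F, D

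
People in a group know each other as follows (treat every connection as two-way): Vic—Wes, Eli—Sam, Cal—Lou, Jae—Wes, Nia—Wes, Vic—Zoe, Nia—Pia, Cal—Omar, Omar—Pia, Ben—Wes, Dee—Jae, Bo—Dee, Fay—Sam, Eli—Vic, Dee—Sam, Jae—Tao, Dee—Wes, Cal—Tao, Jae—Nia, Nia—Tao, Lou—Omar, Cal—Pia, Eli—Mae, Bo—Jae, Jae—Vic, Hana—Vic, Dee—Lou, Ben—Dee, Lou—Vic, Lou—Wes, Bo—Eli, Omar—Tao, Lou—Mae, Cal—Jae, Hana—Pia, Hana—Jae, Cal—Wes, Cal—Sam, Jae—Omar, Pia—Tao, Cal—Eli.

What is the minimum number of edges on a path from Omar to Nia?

2

Level 0: Omar
Level 1: Cal, Jae, Lou, Pia, Tao
Level 2: Bo, Dee, Eli, Hana, Mae, Nia, Sam, Vic, Wes
Level 3: Ben, Fay, Zoe
Nia first appears at level 2.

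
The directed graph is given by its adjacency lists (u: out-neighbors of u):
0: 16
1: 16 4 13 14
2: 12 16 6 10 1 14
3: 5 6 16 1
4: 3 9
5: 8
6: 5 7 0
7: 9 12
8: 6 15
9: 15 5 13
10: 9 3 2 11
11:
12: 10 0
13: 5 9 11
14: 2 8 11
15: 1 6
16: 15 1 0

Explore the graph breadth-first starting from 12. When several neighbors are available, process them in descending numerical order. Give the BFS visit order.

Visit 12; enqueue 10, 0 → queue [10, 0]
Visit 10; enqueue 11, 9, 3, 2 → queue [0, 11, 9, 3, 2]
Visit 0; enqueue 16 → queue [11, 9, 3, 2, 16]
Visit 11 → queue [9, 3, 2, 16]
Visit 9; enqueue 15, 13, 5 → queue [3, 2, 16, 15, 13, 5]
Visit 3; enqueue 6, 1 → queue [2, 16, 15, 13, 5, 6, 1]
Visit 2; enqueue 14 → queue [16, 15, 13, 5, 6, 1, 14]
Visit 16 → queue [15, 13, 5, 6, 1, 14]
Visit 15 → queue [13, 5, 6, 1, 14]
Visit 13 → queue [5, 6, 1, 14]
Visit 5; enqueue 8 → queue [6, 1, 14, 8]
Visit 6; enqueue 7 → queue [1, 14, 8, 7]
Visit 1; enqueue 4 → queue [14, 8, 7, 4]
Visit 14 → queue [8, 7, 4]
Visit 8 → queue [7, 4]
Visit 7 → queue [4]
Visit 4 → queue []

12, 10, 0, 11, 9, 3, 2, 16, 15, 13, 5, 6, 1, 14, 8, 7, 4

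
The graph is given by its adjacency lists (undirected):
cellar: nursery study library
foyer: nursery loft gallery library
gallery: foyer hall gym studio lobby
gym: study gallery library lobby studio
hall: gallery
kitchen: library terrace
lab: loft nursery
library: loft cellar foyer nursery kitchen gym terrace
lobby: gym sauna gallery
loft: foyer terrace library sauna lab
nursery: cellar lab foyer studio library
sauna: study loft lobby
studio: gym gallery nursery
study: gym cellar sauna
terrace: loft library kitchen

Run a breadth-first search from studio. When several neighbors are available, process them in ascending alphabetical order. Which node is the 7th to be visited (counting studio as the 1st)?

Visit studio; enqueue gallery, gym, nursery → queue [gallery, gym, nursery]
Visit gallery; enqueue foyer, hall, lobby → queue [gym, nursery, foyer, hall, lobby]
Visit gym; enqueue library, study → queue [nursery, foyer, hall, lobby, library, study]
Visit nursery; enqueue cellar, lab → queue [foyer, hall, lobby, library, study, cellar, lab]
Visit foyer; enqueue loft → queue [hall, lobby, library, study, cellar, lab, loft]
Visit hall → queue [lobby, library, study, cellar, lab, loft]
Visit lobby; enqueue sauna → queue [library, study, cellar, lab, loft, sauna]
Visit library; enqueue kitchen, terrace → queue [study, cellar, lab, loft, sauna, kitchen, terrace]
Visit study → queue [cellar, lab, loft, sauna, kitchen, terrace]
Visit cellar → queue [lab, loft, sauna, kitchen, terrace]
Visit lab → queue [loft, sauna, kitchen, terrace]
Visit loft → queue [sauna, kitchen, terrace]
Visit sauna → queue [kitchen, terrace]
Visit kitchen → queue [terrace]
Visit terrace → queue []

Visit order: studio, gallery, gym, nursery, foyer, hall, lobby, library, study, cellar, lab, loft, sauna, kitchen, terrace

lobby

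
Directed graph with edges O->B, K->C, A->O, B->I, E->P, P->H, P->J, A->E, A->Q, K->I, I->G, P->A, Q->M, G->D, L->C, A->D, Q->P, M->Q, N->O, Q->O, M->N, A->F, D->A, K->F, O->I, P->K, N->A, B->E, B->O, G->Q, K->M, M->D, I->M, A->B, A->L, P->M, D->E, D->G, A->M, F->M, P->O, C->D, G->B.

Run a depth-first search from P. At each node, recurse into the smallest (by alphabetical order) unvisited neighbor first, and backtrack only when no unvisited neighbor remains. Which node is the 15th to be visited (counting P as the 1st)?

H

Visit P
P → A
A → B
B → E
B → I
I → G
G → D
G → Q
Q → M
M → N
N → O
A → F
A → L
L → C
P → H
P → J
P → K

Visit order: P, A, B, E, I, G, D, Q, M, N, O, F, L, C, H, J, K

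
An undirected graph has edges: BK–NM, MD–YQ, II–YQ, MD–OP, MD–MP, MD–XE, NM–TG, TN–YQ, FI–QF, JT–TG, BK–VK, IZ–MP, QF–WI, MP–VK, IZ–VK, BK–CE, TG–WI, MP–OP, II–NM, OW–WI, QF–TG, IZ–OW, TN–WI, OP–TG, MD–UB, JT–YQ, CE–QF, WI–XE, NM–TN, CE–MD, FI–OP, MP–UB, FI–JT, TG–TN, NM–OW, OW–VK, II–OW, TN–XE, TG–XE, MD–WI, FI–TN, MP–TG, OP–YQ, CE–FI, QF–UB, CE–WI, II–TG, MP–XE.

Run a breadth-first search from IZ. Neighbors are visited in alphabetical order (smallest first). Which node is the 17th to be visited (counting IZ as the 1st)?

Visit IZ; enqueue MP, OW, VK → queue [MP, OW, VK]
Visit MP; enqueue MD, OP, TG, UB, XE → queue [OW, VK, MD, OP, TG, UB, XE]
Visit OW; enqueue II, NM, WI → queue [VK, MD, OP, TG, UB, XE, II, NM, WI]
Visit VK; enqueue BK → queue [MD, OP, TG, UB, XE, II, NM, WI, BK]
Visit MD; enqueue CE, YQ → queue [OP, TG, UB, XE, II, NM, WI, BK, CE, YQ]
Visit OP; enqueue FI → queue [TG, UB, XE, II, NM, WI, BK, CE, YQ, FI]
Visit TG; enqueue JT, QF, TN → queue [UB, XE, II, NM, WI, BK, CE, YQ, FI, JT, QF, TN]
Visit UB → queue [XE, II, NM, WI, BK, CE, YQ, FI, JT, QF, TN]
Visit XE → queue [II, NM, WI, BK, CE, YQ, FI, JT, QF, TN]
Visit II → queue [NM, WI, BK, CE, YQ, FI, JT, QF, TN]
Visit NM → queue [WI, BK, CE, YQ, FI, JT, QF, TN]
Visit WI → queue [BK, CE, YQ, FI, JT, QF, TN]
Visit BK → queue [CE, YQ, FI, JT, QF, TN]
Visit CE → queue [YQ, FI, JT, QF, TN]
Visit YQ → queue [FI, JT, QF, TN]
Visit FI → queue [JT, QF, TN]
Visit JT → queue [QF, TN]
Visit QF → queue [TN]
Visit TN → queue []

Visit order: IZ, MP, OW, VK, MD, OP, TG, UB, XE, II, NM, WI, BK, CE, YQ, FI, JT, QF, TN

JT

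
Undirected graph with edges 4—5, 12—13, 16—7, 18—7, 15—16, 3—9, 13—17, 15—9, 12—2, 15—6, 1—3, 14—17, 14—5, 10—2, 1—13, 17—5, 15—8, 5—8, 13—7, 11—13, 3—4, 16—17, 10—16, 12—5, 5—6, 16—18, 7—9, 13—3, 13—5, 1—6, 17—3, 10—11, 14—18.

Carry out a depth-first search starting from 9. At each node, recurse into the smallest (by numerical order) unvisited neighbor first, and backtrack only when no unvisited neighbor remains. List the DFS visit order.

9, 3, 1, 6, 5, 4, 8, 15, 16, 7, 13, 11, 10, 2, 12, 17, 14, 18

Visit 9
9 → 3
3 → 1
1 → 6
6 → 5
5 → 4
5 → 8
8 → 15
15 → 16
16 → 7
7 → 13
13 → 11
11 → 10
10 → 2
2 → 12
13 → 17
17 → 14
14 → 18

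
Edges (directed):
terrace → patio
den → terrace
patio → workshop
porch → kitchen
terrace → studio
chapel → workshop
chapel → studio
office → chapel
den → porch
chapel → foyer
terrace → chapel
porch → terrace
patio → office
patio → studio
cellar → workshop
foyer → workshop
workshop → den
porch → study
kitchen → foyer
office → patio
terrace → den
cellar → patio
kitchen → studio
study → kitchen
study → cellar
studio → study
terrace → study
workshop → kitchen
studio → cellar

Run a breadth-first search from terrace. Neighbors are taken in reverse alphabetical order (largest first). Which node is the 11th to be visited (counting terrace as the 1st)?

Visit terrace; enqueue study, studio, patio, den, chapel → queue [study, studio, patio, den, chapel]
Visit study; enqueue kitchen, cellar → queue [studio, patio, den, chapel, kitchen, cellar]
Visit studio → queue [patio, den, chapel, kitchen, cellar]
Visit patio; enqueue workshop, office → queue [den, chapel, kitchen, cellar, workshop, office]
Visit den; enqueue porch → queue [chapel, kitchen, cellar, workshop, office, porch]
Visit chapel; enqueue foyer → queue [kitchen, cellar, workshop, office, porch, foyer]
Visit kitchen → queue [cellar, workshop, office, porch, foyer]
Visit cellar → queue [workshop, office, porch, foyer]
Visit workshop → queue [office, porch, foyer]
Visit office → queue [porch, foyer]
Visit porch → queue [foyer]
Visit foyer → queue []

Visit order: terrace, study, studio, patio, den, chapel, kitchen, cellar, workshop, office, porch, foyer

porch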